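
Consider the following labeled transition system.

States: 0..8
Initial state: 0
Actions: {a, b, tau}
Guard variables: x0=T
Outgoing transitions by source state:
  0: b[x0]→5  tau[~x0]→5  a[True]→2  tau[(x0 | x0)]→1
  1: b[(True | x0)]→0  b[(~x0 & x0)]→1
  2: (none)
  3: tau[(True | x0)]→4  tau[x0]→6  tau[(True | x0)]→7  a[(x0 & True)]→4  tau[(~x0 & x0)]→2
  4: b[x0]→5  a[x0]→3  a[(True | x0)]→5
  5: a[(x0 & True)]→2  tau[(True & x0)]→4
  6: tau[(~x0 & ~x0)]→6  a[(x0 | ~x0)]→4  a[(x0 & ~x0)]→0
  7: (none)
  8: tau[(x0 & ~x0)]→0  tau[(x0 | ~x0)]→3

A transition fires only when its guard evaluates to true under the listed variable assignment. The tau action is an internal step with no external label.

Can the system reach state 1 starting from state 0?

15 transition(s) survive guard evaluation.
L0 = {0}
L1 = {1,2,5}  cumulative {0,1,2,5}
L2 = {4}  cumulative {0,1,2,4,5}
L3 = {3}  cumulative {0,1,2,3,4,5}
L4 = {6,7}  cumulative {0,1,2,3,4,5,6,7}
Reachable = {0,1,2,3,4,5,6,7}
trace reaching 1: tau

Answer: REACHABLE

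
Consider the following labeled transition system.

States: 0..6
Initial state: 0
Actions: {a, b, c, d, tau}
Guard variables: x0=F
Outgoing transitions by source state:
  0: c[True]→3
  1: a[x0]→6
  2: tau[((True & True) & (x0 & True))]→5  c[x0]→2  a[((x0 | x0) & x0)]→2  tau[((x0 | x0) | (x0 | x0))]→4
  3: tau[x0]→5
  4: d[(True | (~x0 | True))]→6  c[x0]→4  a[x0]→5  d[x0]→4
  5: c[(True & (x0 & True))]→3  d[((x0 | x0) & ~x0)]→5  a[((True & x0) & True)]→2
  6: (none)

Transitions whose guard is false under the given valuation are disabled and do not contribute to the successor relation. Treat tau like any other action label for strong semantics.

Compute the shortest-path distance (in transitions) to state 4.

BFS to 4:
  Layer 0: {0}
  Layer 1: {3}
4 never appears.

Answer: UNREACHABLE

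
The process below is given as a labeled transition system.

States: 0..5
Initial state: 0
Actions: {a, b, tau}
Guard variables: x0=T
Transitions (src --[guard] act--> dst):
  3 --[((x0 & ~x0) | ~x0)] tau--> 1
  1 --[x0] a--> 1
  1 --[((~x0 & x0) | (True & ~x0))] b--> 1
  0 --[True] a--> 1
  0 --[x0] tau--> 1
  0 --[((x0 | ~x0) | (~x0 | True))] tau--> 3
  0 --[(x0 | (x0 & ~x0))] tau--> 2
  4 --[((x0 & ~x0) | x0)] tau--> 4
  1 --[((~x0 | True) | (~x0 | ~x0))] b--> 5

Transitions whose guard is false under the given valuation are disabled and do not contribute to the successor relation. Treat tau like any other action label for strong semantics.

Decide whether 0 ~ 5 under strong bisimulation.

Bisimulation quotient by refinement:
  P[0] = {{0,1,2,3,4,5}}
  P[1] = {{0},{1},{2,3,5},{4}}
4 equivalence class(es) (converged in 2)
[0]={0}  [5]={2,3,5}

Answer: NOT BISIMILAR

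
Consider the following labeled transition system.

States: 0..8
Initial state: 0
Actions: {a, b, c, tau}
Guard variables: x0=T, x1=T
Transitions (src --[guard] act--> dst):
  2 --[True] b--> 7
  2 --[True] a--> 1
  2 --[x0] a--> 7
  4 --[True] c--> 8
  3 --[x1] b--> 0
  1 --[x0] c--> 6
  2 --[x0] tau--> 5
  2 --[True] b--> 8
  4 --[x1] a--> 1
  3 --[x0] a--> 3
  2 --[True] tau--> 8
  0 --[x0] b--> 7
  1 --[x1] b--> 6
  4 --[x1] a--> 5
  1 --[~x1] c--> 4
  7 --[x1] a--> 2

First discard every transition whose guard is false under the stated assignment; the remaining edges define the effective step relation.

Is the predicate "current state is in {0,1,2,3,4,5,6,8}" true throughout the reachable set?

Answer: INVARIANT VIOLATED at state 7

Trace:
Inv-set: {0,1,2,3,4,5,6,8}
R = {0,1,2,5,6,7,8}
  0: ok
  1: ok
  2: ok
  5: ok
  6: ok
  7: outside
  8: ok
counterexample path to 7: b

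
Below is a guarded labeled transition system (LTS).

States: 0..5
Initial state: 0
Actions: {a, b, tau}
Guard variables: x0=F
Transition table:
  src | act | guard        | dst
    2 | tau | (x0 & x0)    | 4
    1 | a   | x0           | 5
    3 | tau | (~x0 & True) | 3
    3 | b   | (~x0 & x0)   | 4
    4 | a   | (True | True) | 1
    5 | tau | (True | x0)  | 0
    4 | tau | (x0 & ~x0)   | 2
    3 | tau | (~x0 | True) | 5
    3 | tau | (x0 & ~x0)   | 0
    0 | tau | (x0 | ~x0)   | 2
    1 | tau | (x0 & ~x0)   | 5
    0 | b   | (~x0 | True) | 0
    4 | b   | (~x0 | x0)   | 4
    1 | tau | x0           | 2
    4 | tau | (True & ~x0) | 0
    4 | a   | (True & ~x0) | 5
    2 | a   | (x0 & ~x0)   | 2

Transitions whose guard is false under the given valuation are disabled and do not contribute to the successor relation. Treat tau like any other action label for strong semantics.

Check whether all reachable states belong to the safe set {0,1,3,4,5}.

Safe = {0,1,3,4,5}
Reachable = {0,2}
  0: safe
  2: outside
counterexample path to 2: tau

Answer: INVARIANT VIOLATED at state 2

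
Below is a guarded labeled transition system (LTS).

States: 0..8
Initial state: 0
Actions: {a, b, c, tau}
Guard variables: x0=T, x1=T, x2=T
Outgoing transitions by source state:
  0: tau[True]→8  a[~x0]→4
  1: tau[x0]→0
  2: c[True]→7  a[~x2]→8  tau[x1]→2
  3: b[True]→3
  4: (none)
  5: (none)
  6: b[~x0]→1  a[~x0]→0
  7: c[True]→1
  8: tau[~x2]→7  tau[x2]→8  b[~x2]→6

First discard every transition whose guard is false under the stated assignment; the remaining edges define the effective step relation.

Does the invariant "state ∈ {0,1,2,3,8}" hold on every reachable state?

Allowed set {0,1,2,3,8}
Reach set: {0,8}
  0: ok
  8: ok

Answer: INVARIANT HOLDS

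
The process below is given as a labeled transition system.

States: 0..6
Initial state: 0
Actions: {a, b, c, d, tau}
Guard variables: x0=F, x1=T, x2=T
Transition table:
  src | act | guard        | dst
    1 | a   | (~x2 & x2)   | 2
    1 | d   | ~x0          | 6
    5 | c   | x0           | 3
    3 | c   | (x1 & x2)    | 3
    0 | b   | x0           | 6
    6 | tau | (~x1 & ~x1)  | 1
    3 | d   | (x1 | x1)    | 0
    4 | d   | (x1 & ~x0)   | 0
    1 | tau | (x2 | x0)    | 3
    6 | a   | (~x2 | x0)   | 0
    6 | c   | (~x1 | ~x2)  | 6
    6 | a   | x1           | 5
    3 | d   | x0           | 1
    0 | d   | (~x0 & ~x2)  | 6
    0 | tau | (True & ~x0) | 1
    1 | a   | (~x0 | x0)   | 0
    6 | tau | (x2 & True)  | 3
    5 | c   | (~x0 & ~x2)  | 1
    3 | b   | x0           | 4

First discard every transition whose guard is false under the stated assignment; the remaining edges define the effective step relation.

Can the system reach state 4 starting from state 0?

9 transition(s) survive guard evaluation.
depth 0: {0}
depth 1: {1}  total {0,1}
depth 2: {3,6}  total {0,1,3,6}
depth 3: {5}  total {0,1,3,5,6}
Reachable = {0,1,3,5,6}

Answer: UNREACHABLE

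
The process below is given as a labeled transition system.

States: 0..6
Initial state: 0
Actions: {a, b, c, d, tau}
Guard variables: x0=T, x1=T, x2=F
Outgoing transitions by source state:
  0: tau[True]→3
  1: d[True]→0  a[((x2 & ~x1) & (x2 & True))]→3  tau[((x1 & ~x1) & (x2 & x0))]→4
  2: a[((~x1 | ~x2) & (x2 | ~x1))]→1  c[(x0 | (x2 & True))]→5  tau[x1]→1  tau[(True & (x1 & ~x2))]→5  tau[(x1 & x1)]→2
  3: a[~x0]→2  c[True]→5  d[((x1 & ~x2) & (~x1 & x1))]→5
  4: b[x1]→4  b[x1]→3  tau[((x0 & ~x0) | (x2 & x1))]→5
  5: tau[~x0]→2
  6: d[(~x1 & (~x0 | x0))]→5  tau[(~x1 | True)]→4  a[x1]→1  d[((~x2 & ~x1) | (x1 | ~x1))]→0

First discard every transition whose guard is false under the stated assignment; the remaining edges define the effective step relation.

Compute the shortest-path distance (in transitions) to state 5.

Answer: 2

Analysis:
Breadth-first toward 5:
  L0 = {0}
  L1 = {3}
  L2 = {5}
depth(5)=2, e.g. tau·c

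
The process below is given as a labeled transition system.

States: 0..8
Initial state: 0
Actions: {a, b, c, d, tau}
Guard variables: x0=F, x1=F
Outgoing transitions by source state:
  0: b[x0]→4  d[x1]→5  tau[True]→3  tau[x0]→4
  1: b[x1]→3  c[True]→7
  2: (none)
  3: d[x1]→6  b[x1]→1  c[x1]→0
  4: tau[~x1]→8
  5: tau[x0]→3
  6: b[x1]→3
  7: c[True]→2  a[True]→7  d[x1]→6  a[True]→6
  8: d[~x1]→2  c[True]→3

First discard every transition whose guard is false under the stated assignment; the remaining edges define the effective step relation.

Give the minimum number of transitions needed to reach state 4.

BFS to 4:
  depth 0: {0}
  depth 1: {3}
4 never appears.

Answer: UNREACHABLE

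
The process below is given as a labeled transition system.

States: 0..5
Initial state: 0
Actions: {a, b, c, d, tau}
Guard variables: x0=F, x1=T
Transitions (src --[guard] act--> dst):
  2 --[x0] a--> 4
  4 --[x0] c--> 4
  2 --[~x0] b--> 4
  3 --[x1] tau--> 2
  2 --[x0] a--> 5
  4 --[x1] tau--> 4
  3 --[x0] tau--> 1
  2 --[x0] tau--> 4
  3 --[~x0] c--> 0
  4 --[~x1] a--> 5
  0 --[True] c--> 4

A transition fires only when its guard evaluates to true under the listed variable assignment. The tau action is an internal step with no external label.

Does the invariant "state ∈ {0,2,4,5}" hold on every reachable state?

Answer: INVARIANT HOLDS

Analysis:
Inv-set: {0,2,4,5}
R = {0,4}
  0: ✓
  4: ✓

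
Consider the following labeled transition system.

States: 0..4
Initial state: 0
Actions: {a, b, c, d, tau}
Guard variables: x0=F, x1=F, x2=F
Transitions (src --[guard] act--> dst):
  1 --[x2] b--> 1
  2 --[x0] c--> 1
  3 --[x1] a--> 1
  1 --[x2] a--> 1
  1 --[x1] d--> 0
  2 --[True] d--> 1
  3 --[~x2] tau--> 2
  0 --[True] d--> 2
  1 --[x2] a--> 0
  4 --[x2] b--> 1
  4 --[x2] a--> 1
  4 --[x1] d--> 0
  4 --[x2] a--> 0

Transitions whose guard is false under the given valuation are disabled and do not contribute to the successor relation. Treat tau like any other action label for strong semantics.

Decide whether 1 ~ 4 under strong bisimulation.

Bisimulation quotient by refinement:
  π0 = {{0,1,2,3,4}}
  π1 = {{0,2},{1,4},{3}}
  π2 = {{0},{1,4},{2},{3}}
4 equivalence class(es) (converged in 3)
class of 1: {1,4}; class of 4: {1,4}

Answer: BISIMILAR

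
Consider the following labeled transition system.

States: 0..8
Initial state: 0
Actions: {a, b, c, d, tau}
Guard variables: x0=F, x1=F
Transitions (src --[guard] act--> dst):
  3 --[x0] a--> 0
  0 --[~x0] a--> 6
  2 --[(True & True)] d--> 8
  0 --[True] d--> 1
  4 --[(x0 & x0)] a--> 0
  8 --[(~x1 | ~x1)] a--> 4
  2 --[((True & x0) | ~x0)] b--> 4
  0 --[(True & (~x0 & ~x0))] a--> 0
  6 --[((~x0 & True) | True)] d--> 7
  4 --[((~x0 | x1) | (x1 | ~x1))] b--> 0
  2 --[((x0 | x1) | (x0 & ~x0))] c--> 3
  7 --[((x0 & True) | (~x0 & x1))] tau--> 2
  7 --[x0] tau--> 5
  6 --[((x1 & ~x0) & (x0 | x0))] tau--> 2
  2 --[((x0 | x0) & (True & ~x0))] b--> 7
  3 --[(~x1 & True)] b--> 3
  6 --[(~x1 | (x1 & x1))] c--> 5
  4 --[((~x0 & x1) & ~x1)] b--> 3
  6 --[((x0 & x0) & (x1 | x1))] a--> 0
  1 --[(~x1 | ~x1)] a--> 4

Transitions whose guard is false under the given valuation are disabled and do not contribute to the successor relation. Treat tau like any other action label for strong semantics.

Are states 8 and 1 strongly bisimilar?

Answer: BISIMILAR

Analysis:
Compute ~ classes (split until stable):
  P[0] = {{0,1,2,3,4,5,6,7,8}}
  P[1] = {{0},{1,8},{2},{3,4},{5,7},{6}}
  P[2] = {{0},{1,8},{2},{3},{4},{5,7},{6}}
7 equivalence class(es) (converged in 3)
class of 8: {1,8}; class of 1: {1,8}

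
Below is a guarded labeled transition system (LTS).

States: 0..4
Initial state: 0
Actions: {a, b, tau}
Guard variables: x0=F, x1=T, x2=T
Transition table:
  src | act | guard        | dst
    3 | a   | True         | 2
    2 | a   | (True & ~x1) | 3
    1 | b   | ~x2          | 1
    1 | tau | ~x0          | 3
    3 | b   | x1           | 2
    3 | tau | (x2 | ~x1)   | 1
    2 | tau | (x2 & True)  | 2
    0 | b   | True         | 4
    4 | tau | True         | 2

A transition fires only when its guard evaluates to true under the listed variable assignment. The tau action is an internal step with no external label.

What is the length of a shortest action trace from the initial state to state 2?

Layered search for 2:
  depth 0: {0}
  depth 1: {4}
  depth 2: {2}
depth(2)=2, e.g. b·tau

Answer: 2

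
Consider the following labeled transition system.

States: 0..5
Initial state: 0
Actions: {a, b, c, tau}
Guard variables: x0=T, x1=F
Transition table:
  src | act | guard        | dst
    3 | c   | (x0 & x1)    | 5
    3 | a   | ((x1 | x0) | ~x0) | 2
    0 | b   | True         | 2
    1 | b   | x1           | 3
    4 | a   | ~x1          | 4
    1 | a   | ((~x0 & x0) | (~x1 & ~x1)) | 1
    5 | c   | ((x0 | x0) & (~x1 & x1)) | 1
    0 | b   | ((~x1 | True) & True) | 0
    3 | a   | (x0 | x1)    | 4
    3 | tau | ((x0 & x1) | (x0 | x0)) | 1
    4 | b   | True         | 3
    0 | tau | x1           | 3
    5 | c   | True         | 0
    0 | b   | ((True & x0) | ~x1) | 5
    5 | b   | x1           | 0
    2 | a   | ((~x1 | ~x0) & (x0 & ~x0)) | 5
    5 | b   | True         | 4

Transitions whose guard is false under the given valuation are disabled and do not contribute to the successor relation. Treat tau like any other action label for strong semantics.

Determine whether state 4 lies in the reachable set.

Answer: REACHABLE

Working:
Guard filter leaves 11 enabled edge(s).
depth 0: {0}
depth 1: {2,5}  now seen {0,2,5}
depth 2: {4}  now seen {0,2,4,5}
depth 3: {3}  now seen {0,2,3,4,5}
depth 4: {1}  now seen {0,1,2,3,4,5}
R = {0,1,2,3,4,5}
Path to 4: b·b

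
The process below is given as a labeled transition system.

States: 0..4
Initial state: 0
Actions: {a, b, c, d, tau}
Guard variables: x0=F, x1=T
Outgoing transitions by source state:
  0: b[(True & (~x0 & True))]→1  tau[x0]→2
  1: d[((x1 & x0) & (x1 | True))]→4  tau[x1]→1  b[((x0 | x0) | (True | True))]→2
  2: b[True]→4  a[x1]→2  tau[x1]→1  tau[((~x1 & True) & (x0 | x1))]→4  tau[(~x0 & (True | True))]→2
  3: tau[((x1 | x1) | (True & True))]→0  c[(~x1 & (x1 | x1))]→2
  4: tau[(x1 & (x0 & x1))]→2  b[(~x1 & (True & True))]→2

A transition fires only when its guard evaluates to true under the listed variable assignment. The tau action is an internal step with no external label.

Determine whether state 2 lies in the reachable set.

Guard filter leaves 8 enabled edge(s).
L0 = {0}
L1 = {1}  total {0,1}
L2 = {2}  total {0,1,2}
L3 = {4}  total {0,1,2,4}
Reachable = {0,1,2,4}
Path to 2: b·b

Answer: REACHABLE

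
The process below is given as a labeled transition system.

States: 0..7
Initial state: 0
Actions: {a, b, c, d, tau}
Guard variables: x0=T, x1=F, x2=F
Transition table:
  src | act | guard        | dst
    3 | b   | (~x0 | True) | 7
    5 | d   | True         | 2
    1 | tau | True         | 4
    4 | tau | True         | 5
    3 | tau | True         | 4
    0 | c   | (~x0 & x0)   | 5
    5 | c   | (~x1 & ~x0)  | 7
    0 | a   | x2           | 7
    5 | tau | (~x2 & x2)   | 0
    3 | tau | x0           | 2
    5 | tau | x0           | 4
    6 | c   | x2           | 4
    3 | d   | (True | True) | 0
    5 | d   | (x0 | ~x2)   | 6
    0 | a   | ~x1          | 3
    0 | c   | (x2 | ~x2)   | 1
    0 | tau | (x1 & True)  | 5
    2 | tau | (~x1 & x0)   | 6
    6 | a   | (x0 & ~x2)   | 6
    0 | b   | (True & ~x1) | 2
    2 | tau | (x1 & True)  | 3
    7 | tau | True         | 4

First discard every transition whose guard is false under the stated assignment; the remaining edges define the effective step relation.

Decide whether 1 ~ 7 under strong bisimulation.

Answer: BISIMILAR

Working:
Refine partition for ~:
  P[0] = {{0,1,2,3,4,5,6,7}}
  P[1] = {{0},{1,2,4,7},{3},{5},{6}}
  P[2] = {{0},{1,7},{2},{3},{4},{5},{6}}
7 equivalence class(es) (converged in 3)
[1]={1,7}  [7]={1,7}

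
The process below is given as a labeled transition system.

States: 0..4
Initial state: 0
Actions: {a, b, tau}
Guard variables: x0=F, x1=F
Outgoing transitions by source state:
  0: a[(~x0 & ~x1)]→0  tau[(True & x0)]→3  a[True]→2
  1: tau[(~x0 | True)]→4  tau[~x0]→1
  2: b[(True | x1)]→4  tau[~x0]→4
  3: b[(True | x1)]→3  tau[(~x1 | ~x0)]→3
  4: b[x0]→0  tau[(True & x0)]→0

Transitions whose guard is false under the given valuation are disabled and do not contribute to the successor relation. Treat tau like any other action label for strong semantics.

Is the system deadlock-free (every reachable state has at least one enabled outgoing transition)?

Answer: DEADLOCK at state 4

Trace:
Reachable = {0,2,4}
  0: a→0  a→2  [2 out]
  2: b→4  tau→4  [2 out]
  4: ∅  [STUCK]
trace reaching 4: a·b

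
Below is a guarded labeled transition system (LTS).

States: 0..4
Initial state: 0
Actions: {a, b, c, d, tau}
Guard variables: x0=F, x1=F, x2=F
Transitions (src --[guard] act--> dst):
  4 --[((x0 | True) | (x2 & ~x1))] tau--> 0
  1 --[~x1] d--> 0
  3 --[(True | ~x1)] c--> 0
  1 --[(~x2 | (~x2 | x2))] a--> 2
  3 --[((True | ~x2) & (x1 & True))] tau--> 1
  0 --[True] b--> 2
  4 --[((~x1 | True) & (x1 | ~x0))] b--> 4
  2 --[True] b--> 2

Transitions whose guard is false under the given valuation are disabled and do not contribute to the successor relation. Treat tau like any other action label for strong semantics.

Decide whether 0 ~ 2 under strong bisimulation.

Answer: BISIMILAR

Working:
Refine partition for ~:
  round 0: {{0,1,2,3,4}}
  round 1: {{0,2},{1},{3},{4}}
stable after 2 split(s): 4 block(s)
[0]={0,2}  [2]={0,2}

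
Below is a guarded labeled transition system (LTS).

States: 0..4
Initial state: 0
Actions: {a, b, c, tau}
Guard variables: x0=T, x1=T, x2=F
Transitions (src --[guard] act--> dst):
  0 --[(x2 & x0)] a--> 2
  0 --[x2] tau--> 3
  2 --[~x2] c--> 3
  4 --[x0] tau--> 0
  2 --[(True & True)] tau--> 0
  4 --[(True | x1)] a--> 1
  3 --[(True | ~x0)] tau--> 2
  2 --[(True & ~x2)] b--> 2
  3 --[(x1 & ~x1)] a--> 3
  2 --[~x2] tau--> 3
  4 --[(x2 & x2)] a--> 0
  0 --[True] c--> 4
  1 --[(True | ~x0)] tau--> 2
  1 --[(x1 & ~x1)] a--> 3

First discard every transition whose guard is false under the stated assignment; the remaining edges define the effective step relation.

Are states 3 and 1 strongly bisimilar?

Refine partition for ~:
  round 0: {{0,1,2,3,4}}
  round 1: {{0},{1,3},{2},{4}}
stable after 2 split(s): 4 block(s)
class of 3: {1,3}; class of 1: {1,3}

Answer: BISIMILAR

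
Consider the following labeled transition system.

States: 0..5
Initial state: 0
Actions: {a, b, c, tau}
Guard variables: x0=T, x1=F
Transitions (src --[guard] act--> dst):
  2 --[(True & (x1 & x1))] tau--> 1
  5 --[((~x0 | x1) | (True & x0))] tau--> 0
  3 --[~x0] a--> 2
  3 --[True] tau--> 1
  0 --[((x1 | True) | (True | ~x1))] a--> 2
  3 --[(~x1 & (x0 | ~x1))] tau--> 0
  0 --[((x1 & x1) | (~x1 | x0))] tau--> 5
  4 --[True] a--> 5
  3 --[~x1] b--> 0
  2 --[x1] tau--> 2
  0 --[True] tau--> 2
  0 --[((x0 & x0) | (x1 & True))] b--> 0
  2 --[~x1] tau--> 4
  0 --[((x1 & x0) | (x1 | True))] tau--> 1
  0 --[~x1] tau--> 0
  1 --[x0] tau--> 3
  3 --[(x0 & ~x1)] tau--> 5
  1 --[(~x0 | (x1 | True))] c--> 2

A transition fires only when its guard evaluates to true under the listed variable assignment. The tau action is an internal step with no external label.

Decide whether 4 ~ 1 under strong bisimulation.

Compute ~ classes (split until stable):
  P[0] = {{0,1,2,3,4,5}}
  P[1] = {{0},{1},{2,5},{3},{4}}
  P[2] = {{0},{1},{2},{3},{4},{5}}
6 equivalence class(es) (converged in 3)
[4]={4}  [1]={1}

Answer: NOT BISIMILAR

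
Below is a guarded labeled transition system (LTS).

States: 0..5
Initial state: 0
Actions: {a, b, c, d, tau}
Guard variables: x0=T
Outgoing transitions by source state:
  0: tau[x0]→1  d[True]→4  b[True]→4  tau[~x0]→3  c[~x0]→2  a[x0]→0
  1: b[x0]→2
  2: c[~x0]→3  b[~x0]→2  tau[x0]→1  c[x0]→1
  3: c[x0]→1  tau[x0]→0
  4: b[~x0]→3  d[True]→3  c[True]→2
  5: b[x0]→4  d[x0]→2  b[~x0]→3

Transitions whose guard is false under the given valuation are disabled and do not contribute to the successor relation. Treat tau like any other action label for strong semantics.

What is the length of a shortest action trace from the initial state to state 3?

Answer: 2

Working:
Layered search for 3:
  Layer 0: {0}
  Layer 1: {1,4}
  Layer 2: {2,3}
3 enters at depth 2; path b·d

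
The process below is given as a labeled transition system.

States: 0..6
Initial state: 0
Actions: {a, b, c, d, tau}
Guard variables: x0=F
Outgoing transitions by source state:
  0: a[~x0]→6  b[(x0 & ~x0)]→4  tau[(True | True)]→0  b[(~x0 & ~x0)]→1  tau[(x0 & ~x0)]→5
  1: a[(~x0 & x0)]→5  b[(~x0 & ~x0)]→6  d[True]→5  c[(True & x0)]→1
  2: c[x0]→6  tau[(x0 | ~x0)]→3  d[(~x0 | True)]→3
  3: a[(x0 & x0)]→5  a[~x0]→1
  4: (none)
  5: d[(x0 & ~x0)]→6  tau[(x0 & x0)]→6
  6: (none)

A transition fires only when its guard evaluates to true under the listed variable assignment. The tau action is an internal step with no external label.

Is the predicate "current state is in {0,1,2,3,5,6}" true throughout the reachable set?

Safe = {0,1,2,3,5,6}
Reachable = {0,1,5,6}
  0: safe
  1: safe
  5: safe
  6: safe

Answer: INVARIANT HOLDS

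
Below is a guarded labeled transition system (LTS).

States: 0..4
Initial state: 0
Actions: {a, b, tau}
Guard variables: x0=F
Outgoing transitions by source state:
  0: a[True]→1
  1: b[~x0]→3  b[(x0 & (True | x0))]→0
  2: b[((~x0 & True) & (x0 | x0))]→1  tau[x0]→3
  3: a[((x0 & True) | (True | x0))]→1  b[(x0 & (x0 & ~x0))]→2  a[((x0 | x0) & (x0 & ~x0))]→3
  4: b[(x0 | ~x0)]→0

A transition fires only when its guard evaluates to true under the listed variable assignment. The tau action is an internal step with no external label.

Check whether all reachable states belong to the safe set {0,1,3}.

Inv-set: {0,1,3}
Reach set: {0,1,3}
  0: safe
  1: safe
  3: safe

Answer: INVARIANT HOLDS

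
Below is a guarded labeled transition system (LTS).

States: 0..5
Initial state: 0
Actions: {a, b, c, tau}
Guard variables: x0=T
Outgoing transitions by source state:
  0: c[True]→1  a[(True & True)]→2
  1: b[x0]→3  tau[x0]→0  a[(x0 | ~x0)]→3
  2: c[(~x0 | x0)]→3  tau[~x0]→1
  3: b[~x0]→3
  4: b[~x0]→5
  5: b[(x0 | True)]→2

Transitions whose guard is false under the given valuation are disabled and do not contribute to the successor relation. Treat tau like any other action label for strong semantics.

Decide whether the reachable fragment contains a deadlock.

Answer: DEADLOCK at state 3

Analysis:
Reachable = {0,1,2,3}
  0: a→2  c→1  [deg 2]
  1: a→3  b→3  tau→0  [deg 3]
  2: c→3  [deg 1]
  3: ∅  [no exit]
trace reaching 3: c·b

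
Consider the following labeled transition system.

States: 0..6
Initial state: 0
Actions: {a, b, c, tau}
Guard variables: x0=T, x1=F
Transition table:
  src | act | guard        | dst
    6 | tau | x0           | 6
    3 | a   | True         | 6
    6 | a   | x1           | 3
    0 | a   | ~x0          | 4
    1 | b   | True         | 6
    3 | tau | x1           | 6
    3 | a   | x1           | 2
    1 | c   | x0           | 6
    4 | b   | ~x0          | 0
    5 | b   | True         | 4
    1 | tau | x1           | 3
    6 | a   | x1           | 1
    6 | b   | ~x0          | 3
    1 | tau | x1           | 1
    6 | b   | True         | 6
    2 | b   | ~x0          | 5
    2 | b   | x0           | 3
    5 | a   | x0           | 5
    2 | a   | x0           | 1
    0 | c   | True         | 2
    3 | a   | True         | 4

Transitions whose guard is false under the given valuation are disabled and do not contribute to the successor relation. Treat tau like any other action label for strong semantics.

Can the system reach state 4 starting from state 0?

11 transition(s) survive guard evaluation.
L0 = {0}
L1 = {2}  now seen {0,2}
L2 = {1,3}  now seen {0,1,2,3}
L3 = {4,6}  now seen {0,1,2,3,4,6}
Reach set: {0,1,2,3,4,6}
trace reaching 4: c·b·a

Answer: REACHABLE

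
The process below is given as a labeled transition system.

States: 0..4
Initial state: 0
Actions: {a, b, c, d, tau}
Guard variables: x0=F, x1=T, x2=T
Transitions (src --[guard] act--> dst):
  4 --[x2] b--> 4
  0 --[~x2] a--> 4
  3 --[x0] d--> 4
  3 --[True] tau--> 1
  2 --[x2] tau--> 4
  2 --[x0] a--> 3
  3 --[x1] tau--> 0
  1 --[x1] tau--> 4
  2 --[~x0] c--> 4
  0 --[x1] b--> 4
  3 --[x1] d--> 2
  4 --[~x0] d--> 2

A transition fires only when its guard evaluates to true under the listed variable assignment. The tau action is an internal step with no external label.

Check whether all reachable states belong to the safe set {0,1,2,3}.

Answer: INVARIANT VIOLATED at state 4

Trace:
Allowed set {0,1,2,3}
Reachable = {0,2,4}
  0: ok
  2: ok
  4: ✗ unsafe
reach 4 via b — violates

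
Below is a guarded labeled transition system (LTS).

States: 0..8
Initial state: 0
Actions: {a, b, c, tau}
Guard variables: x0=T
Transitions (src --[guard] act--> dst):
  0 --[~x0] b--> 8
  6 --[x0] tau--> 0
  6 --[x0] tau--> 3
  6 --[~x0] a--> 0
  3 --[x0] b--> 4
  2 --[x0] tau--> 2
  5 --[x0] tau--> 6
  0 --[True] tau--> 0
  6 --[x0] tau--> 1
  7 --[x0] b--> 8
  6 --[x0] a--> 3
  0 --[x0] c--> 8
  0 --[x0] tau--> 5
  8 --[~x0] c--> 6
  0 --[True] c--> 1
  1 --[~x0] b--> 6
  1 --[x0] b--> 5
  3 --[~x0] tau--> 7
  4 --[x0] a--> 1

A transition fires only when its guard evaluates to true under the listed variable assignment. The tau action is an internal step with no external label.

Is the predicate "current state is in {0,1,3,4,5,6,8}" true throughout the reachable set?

Safe = {0,1,3,4,5,6,8}
R = {0,1,3,4,5,6,8}
  0: ok
  1: ok
  3: ok
  4: ok
  5: ok
  6: ok
  8: ok

Answer: INVARIANT HOLDS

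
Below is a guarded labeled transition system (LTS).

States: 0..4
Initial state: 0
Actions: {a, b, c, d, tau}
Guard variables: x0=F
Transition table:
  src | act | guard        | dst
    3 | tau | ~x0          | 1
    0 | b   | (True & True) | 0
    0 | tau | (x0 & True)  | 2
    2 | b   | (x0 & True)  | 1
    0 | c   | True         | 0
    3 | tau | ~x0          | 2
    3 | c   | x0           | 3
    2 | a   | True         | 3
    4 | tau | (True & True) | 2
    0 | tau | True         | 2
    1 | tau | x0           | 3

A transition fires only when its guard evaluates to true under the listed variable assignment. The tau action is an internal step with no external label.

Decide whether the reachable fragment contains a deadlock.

Reach set: {0,1,2,3}
  0: b→0  c→0  tau→2  [deg 3]
  1: ∅  [no exit]
  2: a→3  [deg 1]
  3: tau→1  tau→2  [deg 2]
Path to 1: tau·a·tau

Answer: DEADLOCK at state 1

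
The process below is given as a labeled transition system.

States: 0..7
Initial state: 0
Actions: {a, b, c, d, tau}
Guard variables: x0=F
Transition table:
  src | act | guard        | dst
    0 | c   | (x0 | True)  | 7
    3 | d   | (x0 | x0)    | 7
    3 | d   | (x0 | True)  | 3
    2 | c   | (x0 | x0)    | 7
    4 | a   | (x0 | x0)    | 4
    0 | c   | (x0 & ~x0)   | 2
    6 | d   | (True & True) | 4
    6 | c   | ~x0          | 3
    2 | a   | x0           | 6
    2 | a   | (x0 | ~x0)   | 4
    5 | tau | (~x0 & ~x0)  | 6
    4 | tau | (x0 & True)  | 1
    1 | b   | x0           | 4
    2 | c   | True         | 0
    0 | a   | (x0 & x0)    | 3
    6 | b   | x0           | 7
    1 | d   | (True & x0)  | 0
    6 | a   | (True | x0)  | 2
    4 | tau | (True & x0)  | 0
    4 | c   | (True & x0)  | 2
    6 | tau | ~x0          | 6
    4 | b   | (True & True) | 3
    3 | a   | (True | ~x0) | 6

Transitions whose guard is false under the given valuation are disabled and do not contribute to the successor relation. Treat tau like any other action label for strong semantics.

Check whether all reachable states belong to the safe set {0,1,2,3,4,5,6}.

Answer: INVARIANT VIOLATED at state 7

Trace:
Safe = {0,1,2,3,4,5,6}
Reach set: {0,7}
  0: ok
  7: ✗ unsafe
reach 7 via c — violates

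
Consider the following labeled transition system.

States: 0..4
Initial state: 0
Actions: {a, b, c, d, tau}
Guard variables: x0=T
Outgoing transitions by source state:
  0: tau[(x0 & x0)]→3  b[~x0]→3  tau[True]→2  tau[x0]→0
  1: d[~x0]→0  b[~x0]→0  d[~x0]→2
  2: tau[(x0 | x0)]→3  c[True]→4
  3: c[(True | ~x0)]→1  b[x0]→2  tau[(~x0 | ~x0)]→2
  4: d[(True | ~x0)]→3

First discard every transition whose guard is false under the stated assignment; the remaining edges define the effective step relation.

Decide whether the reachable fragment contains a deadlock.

Answer: DEADLOCK at state 1

Working:
R = {0,1,2,3,4}
  0: tau→0  tau→2  tau→3  [3 out]
  1: ∅  [deadlock]
  2: c→4  tau→3  [2 out]
  3: b→2  c→1  [2 out]
  4: d→3  [1 out]
Path to 1: tau·c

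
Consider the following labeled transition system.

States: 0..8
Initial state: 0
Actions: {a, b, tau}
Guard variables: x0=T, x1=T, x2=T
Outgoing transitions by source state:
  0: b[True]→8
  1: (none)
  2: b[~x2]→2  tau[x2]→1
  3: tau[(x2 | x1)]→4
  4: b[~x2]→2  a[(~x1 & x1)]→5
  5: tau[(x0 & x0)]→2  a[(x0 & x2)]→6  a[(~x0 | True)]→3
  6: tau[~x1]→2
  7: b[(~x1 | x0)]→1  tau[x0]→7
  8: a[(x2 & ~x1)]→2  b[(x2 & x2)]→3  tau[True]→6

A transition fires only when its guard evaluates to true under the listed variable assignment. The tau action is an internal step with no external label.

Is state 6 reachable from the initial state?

Answer: REACHABLE

Trace:
After dropping false guards: 10 live edges.
Layer 0: {0}
Layer 1: {8}  total {0,8}
Layer 2: {3,6}  total {0,3,6,8}
Layer 3: {4}  total {0,3,4,6,8}
R = {0,3,4,6,8}
trace reaching 6: b·tau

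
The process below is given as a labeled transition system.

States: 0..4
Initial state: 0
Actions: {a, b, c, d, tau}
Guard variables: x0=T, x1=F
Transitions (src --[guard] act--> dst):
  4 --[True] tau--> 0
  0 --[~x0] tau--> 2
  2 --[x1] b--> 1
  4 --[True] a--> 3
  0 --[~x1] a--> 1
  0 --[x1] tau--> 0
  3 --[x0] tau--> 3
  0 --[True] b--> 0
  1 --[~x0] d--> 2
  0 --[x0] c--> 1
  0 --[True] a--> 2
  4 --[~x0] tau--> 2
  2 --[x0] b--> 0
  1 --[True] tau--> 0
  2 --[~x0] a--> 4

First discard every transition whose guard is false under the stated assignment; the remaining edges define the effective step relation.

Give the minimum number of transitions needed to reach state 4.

Answer: UNREACHABLE

Analysis:
BFS to 4:
  Layer 0: {0}
  Layer 1: {1,2}
4 never appears.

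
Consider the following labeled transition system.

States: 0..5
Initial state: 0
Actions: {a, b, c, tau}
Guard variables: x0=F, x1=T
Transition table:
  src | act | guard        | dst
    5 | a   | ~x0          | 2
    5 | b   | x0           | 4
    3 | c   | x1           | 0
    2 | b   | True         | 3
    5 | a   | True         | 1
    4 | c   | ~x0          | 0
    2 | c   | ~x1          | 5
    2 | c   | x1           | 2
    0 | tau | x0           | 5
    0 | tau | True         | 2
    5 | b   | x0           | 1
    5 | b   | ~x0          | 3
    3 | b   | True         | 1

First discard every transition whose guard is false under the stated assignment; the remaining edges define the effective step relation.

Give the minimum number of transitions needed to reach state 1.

BFS to 1:
  depth 0: {0}
  depth 1: {2}
  depth 2: {3}
  depth 3: {1}
1 enters at depth 3; path tau·b·b

Answer: 3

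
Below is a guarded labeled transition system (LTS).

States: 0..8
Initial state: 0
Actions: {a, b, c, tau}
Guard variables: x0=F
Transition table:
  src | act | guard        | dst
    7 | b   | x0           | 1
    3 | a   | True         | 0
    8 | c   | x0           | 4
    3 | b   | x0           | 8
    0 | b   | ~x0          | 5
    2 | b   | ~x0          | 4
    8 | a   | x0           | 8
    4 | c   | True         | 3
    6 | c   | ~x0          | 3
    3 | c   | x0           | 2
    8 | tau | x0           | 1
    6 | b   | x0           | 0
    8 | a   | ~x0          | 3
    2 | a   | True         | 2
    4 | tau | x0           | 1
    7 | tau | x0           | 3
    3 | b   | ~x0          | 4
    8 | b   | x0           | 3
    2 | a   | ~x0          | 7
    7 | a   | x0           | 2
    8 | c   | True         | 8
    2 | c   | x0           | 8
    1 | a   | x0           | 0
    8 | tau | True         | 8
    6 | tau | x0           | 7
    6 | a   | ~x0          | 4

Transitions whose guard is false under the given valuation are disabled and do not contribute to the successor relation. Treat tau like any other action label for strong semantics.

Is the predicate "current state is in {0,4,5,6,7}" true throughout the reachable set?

Inv-set: {0,4,5,6,7}
Reach set: {0,5}
  0: safe
  5: safe

Answer: INVARIANT HOLDS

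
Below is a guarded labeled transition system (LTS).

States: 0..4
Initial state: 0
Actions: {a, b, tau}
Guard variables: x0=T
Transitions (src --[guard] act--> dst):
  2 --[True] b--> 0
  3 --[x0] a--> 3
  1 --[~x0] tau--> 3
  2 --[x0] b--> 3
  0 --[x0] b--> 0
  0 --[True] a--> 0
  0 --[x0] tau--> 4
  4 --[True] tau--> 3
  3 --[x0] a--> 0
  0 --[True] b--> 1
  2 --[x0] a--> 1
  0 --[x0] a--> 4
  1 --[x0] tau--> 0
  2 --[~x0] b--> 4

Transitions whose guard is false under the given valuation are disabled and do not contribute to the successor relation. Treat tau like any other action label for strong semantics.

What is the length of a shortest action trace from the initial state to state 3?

Answer: 2

Analysis:
Layered search for 3:
  depth 0: {0}
  depth 1: {1,4}
  depth 2: {3}
3 enters at depth 2; path a·tau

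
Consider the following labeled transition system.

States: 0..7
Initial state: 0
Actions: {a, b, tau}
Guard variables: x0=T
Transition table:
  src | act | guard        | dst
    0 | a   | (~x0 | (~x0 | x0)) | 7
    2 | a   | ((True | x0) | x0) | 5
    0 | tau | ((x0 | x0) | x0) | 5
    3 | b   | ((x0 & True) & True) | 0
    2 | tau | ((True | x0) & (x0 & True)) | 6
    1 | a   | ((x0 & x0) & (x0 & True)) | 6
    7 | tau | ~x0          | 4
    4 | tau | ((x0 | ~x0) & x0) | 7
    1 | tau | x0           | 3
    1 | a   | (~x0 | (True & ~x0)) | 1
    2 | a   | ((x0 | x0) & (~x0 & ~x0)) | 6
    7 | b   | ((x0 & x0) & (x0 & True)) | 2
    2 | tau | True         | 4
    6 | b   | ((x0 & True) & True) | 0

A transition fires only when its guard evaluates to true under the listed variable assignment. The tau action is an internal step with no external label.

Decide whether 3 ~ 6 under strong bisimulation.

Bisimulation quotient by refinement:
  π0 = {{0,1,2,3,4,5,6,7}}
  π1 = {{0,1,2},{3,6,7},{4},{5}}
  π2 = {{0},{1},{2},{3,6,7},{4},{5}}
  π3 = {{0},{1},{2},{3,6},{4},{5},{7}}
7 equivalence class(es) (converged in 4)
3∈{3,6}, 6∈{3,6}

Answer: BISIMILAR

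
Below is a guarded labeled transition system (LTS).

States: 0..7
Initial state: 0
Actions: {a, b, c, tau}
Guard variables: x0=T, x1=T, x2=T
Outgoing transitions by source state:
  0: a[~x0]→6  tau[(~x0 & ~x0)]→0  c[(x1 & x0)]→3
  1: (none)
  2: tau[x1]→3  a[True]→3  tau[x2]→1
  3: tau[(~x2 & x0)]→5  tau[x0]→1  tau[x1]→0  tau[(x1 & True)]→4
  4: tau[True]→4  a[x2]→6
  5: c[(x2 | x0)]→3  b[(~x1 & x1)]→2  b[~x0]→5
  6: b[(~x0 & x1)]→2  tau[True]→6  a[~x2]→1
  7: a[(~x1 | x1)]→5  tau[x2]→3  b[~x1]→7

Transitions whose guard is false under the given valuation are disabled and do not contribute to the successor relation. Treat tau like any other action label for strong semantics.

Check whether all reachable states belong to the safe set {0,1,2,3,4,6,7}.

Inv-set: {0,1,2,3,4,6,7}
R = {0,1,3,4,6}
  0: ok
  1: ok
  3: ok
  4: ok
  6: ok

Answer: INVARIANT HOLDS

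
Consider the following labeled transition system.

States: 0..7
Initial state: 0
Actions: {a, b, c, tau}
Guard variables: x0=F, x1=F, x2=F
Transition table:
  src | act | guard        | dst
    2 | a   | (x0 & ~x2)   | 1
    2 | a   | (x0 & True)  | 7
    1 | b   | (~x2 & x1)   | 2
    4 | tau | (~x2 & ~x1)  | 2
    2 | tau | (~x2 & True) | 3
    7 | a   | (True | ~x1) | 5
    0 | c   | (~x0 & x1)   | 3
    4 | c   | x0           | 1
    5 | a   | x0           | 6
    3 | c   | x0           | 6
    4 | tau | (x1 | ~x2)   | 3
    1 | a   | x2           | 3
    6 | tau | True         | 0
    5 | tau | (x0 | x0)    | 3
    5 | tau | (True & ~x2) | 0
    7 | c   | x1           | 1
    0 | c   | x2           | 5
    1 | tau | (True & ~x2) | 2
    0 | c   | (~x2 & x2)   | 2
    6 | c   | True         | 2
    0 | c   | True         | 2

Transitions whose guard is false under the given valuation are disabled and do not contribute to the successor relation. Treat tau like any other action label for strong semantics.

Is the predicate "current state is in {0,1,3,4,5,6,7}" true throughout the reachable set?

Safe = {0,1,3,4,5,6,7}
Reach set: {0,2,3}
  0: ✓
  2: ✗ unsafe
  3: ✓
witness against invariant: c → 2

Answer: INVARIANT VIOLATED at state 2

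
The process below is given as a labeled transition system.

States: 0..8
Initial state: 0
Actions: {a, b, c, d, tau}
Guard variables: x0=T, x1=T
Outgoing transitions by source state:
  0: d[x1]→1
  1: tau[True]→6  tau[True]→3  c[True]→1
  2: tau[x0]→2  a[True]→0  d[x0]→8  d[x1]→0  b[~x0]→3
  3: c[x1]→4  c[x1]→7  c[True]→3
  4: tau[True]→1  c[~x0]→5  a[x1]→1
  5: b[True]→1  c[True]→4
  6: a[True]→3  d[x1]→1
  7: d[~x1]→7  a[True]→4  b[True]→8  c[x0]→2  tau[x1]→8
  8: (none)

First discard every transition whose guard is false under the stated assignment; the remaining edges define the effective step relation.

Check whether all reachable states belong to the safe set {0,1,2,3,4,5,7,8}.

Inv-set: {0,1,2,3,4,5,7,8}
Reach set: {0,1,2,3,4,6,7,8}
  0: ✓
  1: ✓
  2: ✓
  3: ✓
  4: ✓
  6: ✗ unsafe
  7: ✓
  8: ✓
reach 6 via d·tau — violates

Answer: INVARIANT VIOLATED at state 6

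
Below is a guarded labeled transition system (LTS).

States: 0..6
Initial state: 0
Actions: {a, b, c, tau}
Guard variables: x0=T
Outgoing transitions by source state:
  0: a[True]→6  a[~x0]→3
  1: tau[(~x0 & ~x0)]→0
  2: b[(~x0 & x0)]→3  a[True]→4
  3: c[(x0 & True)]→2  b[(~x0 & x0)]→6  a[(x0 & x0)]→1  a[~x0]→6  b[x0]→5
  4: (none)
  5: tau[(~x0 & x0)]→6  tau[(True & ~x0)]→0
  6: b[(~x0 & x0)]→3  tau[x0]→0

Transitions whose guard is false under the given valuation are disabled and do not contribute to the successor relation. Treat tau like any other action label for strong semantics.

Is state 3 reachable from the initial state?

Answer: UNREACHABLE

Analysis:
After dropping false guards: 6 live edges.
Layer 0: {0}
Layer 1: {6}  cumulative {0,6}
Reach set: {0,6}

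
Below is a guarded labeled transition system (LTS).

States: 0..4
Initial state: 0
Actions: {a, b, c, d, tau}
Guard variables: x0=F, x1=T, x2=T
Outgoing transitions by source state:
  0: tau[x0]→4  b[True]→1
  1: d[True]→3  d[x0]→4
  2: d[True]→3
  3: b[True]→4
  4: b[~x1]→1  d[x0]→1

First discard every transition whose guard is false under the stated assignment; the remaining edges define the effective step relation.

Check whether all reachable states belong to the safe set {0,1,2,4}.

Answer: INVARIANT VIOLATED at state 3

Trace:
Inv-set: {0,1,2,4}
Reachable = {0,1,3,4}
  0: safe
  1: safe
  3: outside
  4: safe
witness against invariant: b·d → 3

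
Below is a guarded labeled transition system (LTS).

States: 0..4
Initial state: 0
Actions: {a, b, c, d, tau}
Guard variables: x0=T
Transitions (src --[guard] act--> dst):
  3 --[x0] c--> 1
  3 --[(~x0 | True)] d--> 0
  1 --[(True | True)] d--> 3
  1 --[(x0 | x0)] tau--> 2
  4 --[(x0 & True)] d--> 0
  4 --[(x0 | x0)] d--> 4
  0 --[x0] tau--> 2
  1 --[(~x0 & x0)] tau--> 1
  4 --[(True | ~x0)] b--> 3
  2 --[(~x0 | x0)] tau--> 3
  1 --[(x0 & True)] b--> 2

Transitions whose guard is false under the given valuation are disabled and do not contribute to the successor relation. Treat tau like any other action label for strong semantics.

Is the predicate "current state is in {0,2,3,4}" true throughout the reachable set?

Answer: INVARIANT VIOLATED at state 1

Analysis:
Safe = {0,2,3,4}
Reachable = {0,1,2,3}
  0: ok
  1: outside
  2: ok
  3: ok
witness against invariant: tau·tau·c → 1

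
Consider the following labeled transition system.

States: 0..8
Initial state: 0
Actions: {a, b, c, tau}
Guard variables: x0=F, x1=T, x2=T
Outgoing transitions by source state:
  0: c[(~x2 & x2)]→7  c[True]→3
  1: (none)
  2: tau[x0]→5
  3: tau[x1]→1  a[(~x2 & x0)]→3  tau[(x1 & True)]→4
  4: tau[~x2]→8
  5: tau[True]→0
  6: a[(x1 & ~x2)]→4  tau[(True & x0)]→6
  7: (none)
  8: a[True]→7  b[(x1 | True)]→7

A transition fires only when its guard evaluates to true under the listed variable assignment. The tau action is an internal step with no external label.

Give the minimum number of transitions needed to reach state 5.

BFS to 5:
  L0 = {0}
  L1 = {3}
  L2 = {1,4}
5 never appears.

Answer: UNREACHABLE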